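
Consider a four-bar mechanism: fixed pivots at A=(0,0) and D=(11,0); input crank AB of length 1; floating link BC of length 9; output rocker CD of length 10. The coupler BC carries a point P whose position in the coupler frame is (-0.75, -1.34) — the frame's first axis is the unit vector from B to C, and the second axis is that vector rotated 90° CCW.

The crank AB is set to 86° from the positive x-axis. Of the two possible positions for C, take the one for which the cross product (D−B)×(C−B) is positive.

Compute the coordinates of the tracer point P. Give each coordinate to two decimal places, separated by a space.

0.71 -0.40

A=(0,0), D=(11.00,0)
B = A + 1.00·(cos86°, sin86°) = (0.0698, 0.9976)
|BD| = 10.9757
circle(B,9.00) ∩ circle(D,10.00): a=4.6223, h=7.7223
  candidates: C₊=(5.3748,8.2678) cross=84.758; C₋=(3.9710,-7.1129) cross=-84.758
  mode + wants cross > 0 → take C=(5.3748,8.2678) (cross=84.758)
ex = (C−B)/|BC| = (0.5894,0.8078); ey = (-0.8078,0.5894)
P = B + -0.75·ex + -1.34·ey = (0.7101,-0.3982)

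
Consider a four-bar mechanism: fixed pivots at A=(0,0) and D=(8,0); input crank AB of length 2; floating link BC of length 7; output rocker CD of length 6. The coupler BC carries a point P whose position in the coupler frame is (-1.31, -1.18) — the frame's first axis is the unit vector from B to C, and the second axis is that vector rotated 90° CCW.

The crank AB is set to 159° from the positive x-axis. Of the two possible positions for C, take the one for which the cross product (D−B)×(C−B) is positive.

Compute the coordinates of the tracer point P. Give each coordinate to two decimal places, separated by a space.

A=(0,0), D=(8.00,0)
B = A + 2.00·(cos159°, sin159°) = (-1.8672, 0.7167)
|BD| = 9.8932
circle(B,7.00) ∩ circle(D,6.00): a=5.6036, h=4.1952
  candidates: C₊=(4.0256,4.4949) cross=41.504; C₋=(3.4178,-3.8734) cross=-41.504
  mode + wants cross > 0 → take C=(4.0256,4.4949) (cross=41.504)
ex = (C−B)/|BC| = (0.8418,0.5397); ey = (-0.5397,0.8418)
P = B + -1.31·ex + -1.18·ey = (-2.3331,-0.9837)

-2.33 -0.98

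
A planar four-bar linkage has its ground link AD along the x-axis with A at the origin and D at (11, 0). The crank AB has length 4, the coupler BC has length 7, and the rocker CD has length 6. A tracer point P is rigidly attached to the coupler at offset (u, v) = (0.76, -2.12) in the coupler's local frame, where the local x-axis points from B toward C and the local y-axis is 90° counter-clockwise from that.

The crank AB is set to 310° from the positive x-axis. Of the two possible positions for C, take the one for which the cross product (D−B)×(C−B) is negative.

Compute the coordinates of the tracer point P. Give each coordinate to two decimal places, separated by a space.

A=(0,0), D=(11.00,0)
B = A + 4.00·(cos310°, sin310°) = (2.5712, -3.0642)
|BD| = 8.9685
circle(B,7.00) ∩ circle(D,6.00): a=5.2090, h=4.6761
  candidates: C₊=(5.8691,3.1103) cross=41.938; C₋=(9.0644,-5.6792) cross=-41.938
  mode - wants cross < 0 → take C=(9.0644,-5.6792) (cross=-41.938)
ex = (C−B)/|BC| = (0.9276,-0.3736); ey = (0.3736,0.9276)
P = B + 0.76·ex + -2.12·ey = (2.4841,-5.3146)

2.48 -5.31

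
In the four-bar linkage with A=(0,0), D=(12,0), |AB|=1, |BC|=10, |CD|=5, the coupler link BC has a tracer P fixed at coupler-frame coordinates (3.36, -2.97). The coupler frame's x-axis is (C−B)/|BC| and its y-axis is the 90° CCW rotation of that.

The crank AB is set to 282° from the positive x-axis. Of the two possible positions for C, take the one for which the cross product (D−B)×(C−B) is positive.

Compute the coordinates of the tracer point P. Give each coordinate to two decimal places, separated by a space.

4.59 -1.91

A=(0,0), D=(12.00,0)
B = A + 1.00·(cos282°, sin282°) = (0.2079, -0.9781)
|BD| = 11.8326
circle(B,10.00) ∩ circle(D,5.00): a=9.0855, h=4.1777
  candidates: C₊=(8.9170,3.9364) cross=49.434; C₋=(9.6077,-4.3905) cross=-49.434
  mode + wants cross > 0 → take C=(8.9170,3.9364) (cross=49.434)
ex = (C−B)/|BC| = (0.8709,0.4915); ey = (-0.4915,0.8709)
P = B + 3.36·ex + -2.97·ey = (4.5938,-1.9135)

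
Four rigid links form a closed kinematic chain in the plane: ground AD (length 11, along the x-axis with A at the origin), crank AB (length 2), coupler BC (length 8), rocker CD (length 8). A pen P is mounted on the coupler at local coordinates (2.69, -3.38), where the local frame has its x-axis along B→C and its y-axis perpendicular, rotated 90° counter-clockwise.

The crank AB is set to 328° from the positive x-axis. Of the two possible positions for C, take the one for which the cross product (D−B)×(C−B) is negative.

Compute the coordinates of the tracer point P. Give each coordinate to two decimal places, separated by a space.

1.01 -5.32

A=(0,0), D=(11.00,0)
B = A + 2.00·(cos328°, sin328°) = (1.6961, -1.0598)
|BD| = 9.3641
circle(B,8.00) ∩ circle(D,8.00): a=4.6820, h=6.4868
  candidates: C₊=(5.6139,5.9152) cross=60.743; C₋=(7.0822,-6.9750) cross=-60.743
  mode - wants cross < 0 → take C=(7.0822,-6.9750) (cross=-60.743)
ex = (C−B)/|BC| = (0.6733,-0.7394); ey = (0.7394,0.6733)
P = B + 2.69·ex + -3.38·ey = (1.0080,-5.3245)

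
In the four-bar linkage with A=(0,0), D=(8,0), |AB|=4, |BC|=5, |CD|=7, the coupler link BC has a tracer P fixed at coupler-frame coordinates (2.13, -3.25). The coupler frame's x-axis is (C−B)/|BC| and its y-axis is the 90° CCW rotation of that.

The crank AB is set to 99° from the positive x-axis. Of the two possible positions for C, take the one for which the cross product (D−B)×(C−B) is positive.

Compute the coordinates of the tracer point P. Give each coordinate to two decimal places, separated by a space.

A=(0,0), D=(8.00,0)
B = A + 4.00·(cos99°, sin99°) = (-0.6257, 3.9508)
|BD| = 9.4875
circle(B,5.00) ∩ circle(D,7.00): a=3.4789, h=3.5913
  candidates: C₊=(4.0327,5.7672) cross=34.072; C₋=(1.0417,-0.7630) cross=-34.072
  mode + wants cross > 0 → take C=(4.0327,5.7672) (cross=34.072)
ex = (C−B)/|BC| = (0.9317,0.3633); ey = (-0.3633,0.9317)
P = B + 2.13·ex + -3.25·ey = (2.5394,1.6966)

2.54 1.70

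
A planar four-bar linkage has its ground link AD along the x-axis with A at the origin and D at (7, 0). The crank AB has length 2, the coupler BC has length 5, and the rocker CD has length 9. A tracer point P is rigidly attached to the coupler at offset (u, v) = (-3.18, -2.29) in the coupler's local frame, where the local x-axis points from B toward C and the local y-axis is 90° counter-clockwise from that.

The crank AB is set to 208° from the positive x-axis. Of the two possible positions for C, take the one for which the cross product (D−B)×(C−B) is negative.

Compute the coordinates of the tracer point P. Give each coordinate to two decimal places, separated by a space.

-5.02 1.24

A=(0,0), D=(7.00,0)
B = A + 2.00·(cos208°, sin208°) = (-1.7659, -0.9389)
|BD| = 8.8160
circle(B,5.00) ∩ circle(D,9.00): a=1.2320, h=4.8458
  candidates: C₊=(-1.0570,4.0106) cross=42.721; C₋=(-0.0248,-5.6260) cross=-42.721
  mode - wants cross < 0 → take C=(-0.0248,-5.6260) (cross=-42.721)
ex = (C−B)/|BC| = (0.3482,-0.9374); ey = (0.9374,0.3482)
P = B + -3.18·ex + -2.29·ey = (-5.0199,1.2446)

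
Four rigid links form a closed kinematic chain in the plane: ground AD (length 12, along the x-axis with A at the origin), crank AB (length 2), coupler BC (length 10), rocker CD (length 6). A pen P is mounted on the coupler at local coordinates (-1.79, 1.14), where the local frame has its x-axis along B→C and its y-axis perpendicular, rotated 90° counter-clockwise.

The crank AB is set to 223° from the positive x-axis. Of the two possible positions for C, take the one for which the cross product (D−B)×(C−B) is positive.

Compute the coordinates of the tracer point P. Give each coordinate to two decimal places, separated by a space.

-3.58 -1.27

A=(0,0), D=(12.00,0)
B = A + 2.00·(cos223°, sin223°) = (-1.4627, -1.3640)
|BD| = 13.5316
circle(B,10.00) ∩ circle(D,6.00): a=9.1306, h=4.0782
  candidates: C₊=(7.2104,3.6138) cross=55.184; C₋=(8.0325,-4.5010) cross=-55.184
  mode + wants cross > 0 → take C=(7.2104,3.6138) (cross=55.184)
ex = (C−B)/|BC| = (0.8673,0.4978); ey = (-0.4978,0.8673)
P = B + -1.79·ex + 1.14·ey = (-3.5826,-1.2663)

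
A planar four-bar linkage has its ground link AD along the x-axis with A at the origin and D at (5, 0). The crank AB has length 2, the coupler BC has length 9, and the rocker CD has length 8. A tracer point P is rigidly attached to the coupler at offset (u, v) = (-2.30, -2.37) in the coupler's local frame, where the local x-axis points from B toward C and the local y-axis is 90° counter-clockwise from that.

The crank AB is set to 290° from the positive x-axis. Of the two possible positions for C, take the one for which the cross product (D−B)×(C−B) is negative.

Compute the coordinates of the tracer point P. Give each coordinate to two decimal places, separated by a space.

A=(0,0), D=(5.00,0)
B = A + 2.00·(cos290°, sin290°) = (0.6840, -1.8794)
|BD| = 4.7074
circle(B,9.00) ∩ circle(D,8.00): a=4.1594, h=7.9812
  candidates: C₊=(1.3111,7.0987) cross=37.571; C₋=(7.6840,-7.5363) cross=-37.571
  mode - wants cross < 0 → take C=(7.6840,-7.5363) (cross=-37.571)
ex = (C−B)/|BC| = (0.7778,-0.6285); ey = (0.6285,0.7778)
P = B + -2.30·ex + -2.37·ey = (-2.5945,-2.2770)

-2.59 -2.28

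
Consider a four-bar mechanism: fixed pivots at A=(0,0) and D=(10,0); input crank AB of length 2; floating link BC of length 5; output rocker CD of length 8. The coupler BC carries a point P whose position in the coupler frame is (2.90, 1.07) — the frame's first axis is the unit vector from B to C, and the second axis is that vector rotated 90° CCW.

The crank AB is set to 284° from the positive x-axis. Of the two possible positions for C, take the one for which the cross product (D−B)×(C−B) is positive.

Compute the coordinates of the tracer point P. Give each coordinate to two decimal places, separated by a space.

A=(0,0), D=(10.00,0)
B = A + 2.00·(cos284°, sin284°) = (0.4838, -1.9406)
|BD| = 9.7120
circle(B,5.00) ∩ circle(D,8.00): a=2.8482, h=4.1095
  candidates: C₊=(2.4535,2.6551) cross=39.911; C₋=(4.0957,-5.3981) cross=-39.911
  mode + wants cross > 0 → take C=(2.4535,2.6551) (cross=39.911)
ex = (C−B)/|BC| = (0.3939,0.9191); ey = (-0.9191,0.3939)
P = B + 2.90·ex + 1.07·ey = (0.6427,1.1464)

0.64 1.15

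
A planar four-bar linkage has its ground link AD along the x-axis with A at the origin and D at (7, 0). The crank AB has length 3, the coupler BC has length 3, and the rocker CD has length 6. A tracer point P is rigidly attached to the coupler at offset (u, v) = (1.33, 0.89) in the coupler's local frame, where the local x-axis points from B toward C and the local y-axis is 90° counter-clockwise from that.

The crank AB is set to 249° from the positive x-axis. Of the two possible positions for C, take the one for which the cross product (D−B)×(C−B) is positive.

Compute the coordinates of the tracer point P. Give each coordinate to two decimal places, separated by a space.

-0.77 -1.23

A=(0,0), D=(7.00,0)
B = A + 3.00·(cos249°, sin249°) = (-1.0751, -2.8007)
|BD| = 8.5470
circle(B,3.00) ∩ circle(D,6.00): a=2.6940, h=1.3200
  candidates: C₊=(1.0376,-0.6709) cross=11.282; C₋=(1.9027,-3.1650) cross=-11.282
  mode + wants cross > 0 → take C=(1.0376,-0.6709) (cross=11.282)
ex = (C−B)/|BC| = (0.7042,0.7100); ey = (-0.7100,0.7042)
P = B + 1.33·ex + 0.89·ey = (-0.7703,-1.2297)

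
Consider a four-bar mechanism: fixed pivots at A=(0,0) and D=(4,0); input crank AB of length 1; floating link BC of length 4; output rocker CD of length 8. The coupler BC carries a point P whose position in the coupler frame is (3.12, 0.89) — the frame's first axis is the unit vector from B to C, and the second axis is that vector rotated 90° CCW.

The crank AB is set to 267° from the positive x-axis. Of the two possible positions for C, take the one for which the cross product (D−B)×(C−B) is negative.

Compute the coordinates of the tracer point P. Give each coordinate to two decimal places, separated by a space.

-1.99 -3.60

A=(0,0), D=(4.00,0)
B = A + 1.00·(cos267°, sin267°) = (-0.0523, -0.9986)
|BD| = 4.1736
circle(B,4.00) ∩ circle(D,8.00): a=-3.6637, h=1.6054
  candidates: C₊=(-3.9937,-0.3165) cross=6.700; C₋=(-3.2255,-3.4340) cross=-6.700
  mode - wants cross < 0 → take C=(-3.2255,-3.4340) (cross=-6.700)
ex = (C−B)/|BC| = (-0.7933,-0.6089); ey = (0.6089,-0.7933)
P = B + 3.12·ex + 0.89·ey = (-1.9855,-3.6043)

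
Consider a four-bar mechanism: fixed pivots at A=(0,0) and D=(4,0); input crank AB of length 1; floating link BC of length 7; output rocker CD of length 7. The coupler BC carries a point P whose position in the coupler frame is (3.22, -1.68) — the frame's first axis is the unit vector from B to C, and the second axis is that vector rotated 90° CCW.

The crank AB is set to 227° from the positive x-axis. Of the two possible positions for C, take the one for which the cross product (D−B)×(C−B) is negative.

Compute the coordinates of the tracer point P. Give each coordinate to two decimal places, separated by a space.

A=(0,0), D=(4.00,0)
B = A + 1.00·(cos227°, sin227°) = (-0.6820, -0.7314)
|BD| = 4.7388
circle(B,7.00) ∩ circle(D,7.00): a=2.3694, h=6.5868
  candidates: C₊=(0.6424,6.1422) cross=31.213; C₋=(2.6756,-6.8736) cross=-31.213
  mode - wants cross < 0 → take C=(2.6756,-6.8736) (cross=-31.213)
ex = (C−B)/|BC| = (0.4797,-0.8775); ey = (0.8775,0.4797)
P = B + 3.22·ex + -1.68·ey = (-0.6116,-4.3626)

-0.61 -4.36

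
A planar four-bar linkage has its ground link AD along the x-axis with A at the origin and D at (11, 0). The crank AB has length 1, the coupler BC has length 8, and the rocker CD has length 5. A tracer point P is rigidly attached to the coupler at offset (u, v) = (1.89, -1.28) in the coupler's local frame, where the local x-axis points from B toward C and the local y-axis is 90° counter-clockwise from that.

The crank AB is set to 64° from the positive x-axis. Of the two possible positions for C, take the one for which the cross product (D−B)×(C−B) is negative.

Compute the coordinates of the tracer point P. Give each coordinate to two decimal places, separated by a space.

A=(0,0), D=(11.00,0)
B = A + 1.00·(cos64°, sin64°) = (0.4384, 0.8988)
|BD| = 10.5998
circle(B,8.00) ∩ circle(D,5.00): a=7.1396, h=3.6093
  candidates: C₊=(7.8583,3.8897) cross=38.257; C₋=(7.2462,-3.3028) cross=-38.257
  mode - wants cross < 0 → take C=(7.2462,-3.3028) (cross=-38.257)
ex = (C−B)/|BC| = (0.8510,-0.5252); ey = (0.5252,0.8510)
P = B + 1.89·ex + -1.28·ey = (1.3745,-1.1831)

1.37 -1.18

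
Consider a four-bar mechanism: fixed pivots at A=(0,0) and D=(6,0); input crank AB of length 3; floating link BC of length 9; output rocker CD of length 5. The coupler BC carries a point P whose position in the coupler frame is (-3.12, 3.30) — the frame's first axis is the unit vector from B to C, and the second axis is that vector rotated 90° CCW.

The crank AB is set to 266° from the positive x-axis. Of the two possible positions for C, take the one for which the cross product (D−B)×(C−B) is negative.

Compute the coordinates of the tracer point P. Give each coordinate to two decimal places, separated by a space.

-2.86 0.70

A=(0,0), D=(6.00,0)
B = A + 3.00·(cos266°, sin266°) = (-0.2093, -2.9927)
|BD| = 6.8928
circle(B,9.00) ∩ circle(D,5.00): a=7.5086, h=4.9619
  candidates: C₊=(4.4004,4.7372) cross=34.202; C₋=(8.7090,-4.2025) cross=-34.202
  mode - wants cross < 0 → take C=(8.7090,-4.2025) (cross=-34.202)
ex = (C−B)/|BC| = (0.9909,-0.1344); ey = (0.1344,0.9909)
P = B + -3.12·ex + 3.30·ey = (-2.8574,0.6968)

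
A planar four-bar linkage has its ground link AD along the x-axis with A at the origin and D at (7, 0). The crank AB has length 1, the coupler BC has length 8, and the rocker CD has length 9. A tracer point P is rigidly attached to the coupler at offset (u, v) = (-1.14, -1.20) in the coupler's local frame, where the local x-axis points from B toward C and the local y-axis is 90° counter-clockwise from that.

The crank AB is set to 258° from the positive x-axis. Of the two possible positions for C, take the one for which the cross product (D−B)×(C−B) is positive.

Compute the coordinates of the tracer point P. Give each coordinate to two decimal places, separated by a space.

A=(0,0), D=(7.00,0)
B = A + 1.00·(cos258°, sin258°) = (-0.2079, -0.9781)
|BD| = 7.2740
circle(B,8.00) ∩ circle(D,9.00): a=2.4684, h=7.6097
  candidates: C₊=(1.2148,6.8943) cross=55.352; C₋=(3.2614,-8.1867) cross=-55.352
  mode + wants cross > 0 → take C=(1.2148,6.8943) (cross=55.352)
ex = (C−B)/|BC| = (0.1778,0.9841); ey = (-0.9841,0.1778)
P = B + -1.14·ex + -1.20·ey = (0.7702,-2.3134)

0.77 -2.31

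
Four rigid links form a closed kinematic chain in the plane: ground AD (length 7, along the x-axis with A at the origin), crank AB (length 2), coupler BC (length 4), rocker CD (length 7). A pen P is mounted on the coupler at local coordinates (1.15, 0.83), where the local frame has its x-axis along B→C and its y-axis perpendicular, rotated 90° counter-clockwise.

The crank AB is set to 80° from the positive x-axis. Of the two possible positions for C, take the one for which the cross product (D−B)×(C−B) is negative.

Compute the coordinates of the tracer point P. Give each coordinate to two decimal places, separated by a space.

1.16 0.81

A=(0,0), D=(7.00,0)
B = A + 2.00·(cos80°, sin80°) = (0.3473, 1.9696)
|BD| = 6.9381
circle(B,4.00) ∩ circle(D,7.00): a=1.0909, h=3.8484
  candidates: C₊=(2.4858,5.3500) cross=26.701; C₋=(0.3008,-2.0301) cross=-26.701
  mode - wants cross < 0 → take C=(0.3008,-2.0301) (cross=-26.701)
ex = (C−B)/|BC| = (-0.0116,-0.9999); ey = (0.9999,-0.0116)
P = B + 1.15·ex + 0.83·ey = (1.1639,0.8101)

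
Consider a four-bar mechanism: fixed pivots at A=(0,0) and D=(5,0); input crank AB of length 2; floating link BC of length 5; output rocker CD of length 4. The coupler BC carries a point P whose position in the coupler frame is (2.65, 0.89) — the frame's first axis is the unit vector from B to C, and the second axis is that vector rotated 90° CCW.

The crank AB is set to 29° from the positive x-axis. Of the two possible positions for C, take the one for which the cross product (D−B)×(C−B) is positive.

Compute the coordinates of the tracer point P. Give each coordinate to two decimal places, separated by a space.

A=(0,0), D=(5.00,0)
B = A + 2.00·(cos29°, sin29°) = (1.7492, 0.9696)
|BD| = 3.3923
circle(B,5.00) ∩ circle(D,4.00): a=3.0227, h=3.9829
  candidates: C₊=(5.7842,3.9224) cross=13.511; C₋=(3.5074,-3.7111) cross=-13.511
  mode + wants cross > 0 → take C=(5.7842,3.9224) (cross=13.511)
ex = (C−B)/|BC| = (0.8070,0.5905); ey = (-0.5905,0.8070)
P = B + 2.65·ex + 0.89·ey = (3.3622,3.2528)

3.36 3.25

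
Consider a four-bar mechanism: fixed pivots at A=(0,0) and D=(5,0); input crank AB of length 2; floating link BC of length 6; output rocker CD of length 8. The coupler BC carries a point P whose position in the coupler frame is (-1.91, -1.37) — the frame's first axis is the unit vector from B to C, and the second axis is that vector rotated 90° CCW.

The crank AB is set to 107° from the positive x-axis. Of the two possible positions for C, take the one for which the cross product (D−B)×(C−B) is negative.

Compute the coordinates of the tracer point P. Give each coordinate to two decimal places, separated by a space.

A=(0,0), D=(5.00,0)
B = A + 2.00·(cos107°, sin107°) = (-0.5847, 1.9126)
|BD| = 5.9032
circle(B,6.00) ∩ circle(D,8.00): a=0.5800, h=5.9719
  candidates: C₊=(1.8988,7.3745) cross=35.253; C₋=(-1.9709,-3.9251) cross=-35.253
  mode - wants cross < 0 → take C=(-1.9709,-3.9251) (cross=-35.253)
ex = (C−B)/|BC| = (-0.2310,-0.9729); ey = (0.9729,-0.2310)
P = B + -1.91·ex + -1.37·ey = (-1.4764,4.0874)

-1.48 4.09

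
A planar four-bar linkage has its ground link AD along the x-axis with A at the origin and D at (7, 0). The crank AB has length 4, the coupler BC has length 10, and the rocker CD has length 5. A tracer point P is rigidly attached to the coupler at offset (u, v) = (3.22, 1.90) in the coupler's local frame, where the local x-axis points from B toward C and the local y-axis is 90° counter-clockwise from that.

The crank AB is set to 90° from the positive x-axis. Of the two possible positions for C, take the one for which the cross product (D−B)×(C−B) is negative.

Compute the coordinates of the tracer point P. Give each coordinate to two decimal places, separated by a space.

3.27 2.19

A=(0,0), D=(7.00,0)
B = A + 4.00·(cos90°, sin90°) = (0.0000, 4.0000)
|BD| = 8.0623
circle(B,10.00) ∩ circle(D,5.00): a=8.6824, h=4.9614
  candidates: C₊=(10.0000,4.0000) cross=40.000; C₋=(5.0769,-4.6154) cross=-40.000
  mode - wants cross < 0 → take C=(5.0769,-4.6154) (cross=-40.000)
ex = (C−B)/|BC| = (0.5077,-0.8615); ey = (0.8615,0.5077)
P = B + 3.22·ex + 1.90·ey = (3.2717,2.1905)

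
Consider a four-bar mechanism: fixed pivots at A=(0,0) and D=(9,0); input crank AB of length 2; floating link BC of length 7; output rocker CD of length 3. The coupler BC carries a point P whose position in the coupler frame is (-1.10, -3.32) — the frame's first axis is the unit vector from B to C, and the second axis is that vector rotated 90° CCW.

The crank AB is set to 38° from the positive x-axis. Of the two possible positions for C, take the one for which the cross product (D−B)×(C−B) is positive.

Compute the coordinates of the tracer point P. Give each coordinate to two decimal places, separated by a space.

A=(0,0), D=(9.00,0)
B = A + 2.00·(cos38°, sin38°) = (1.5760, 1.2313)
|BD| = 7.5254
circle(B,7.00) ∩ circle(D,3.00): a=6.4204, h=2.7891
  candidates: C₊=(8.3662,2.9323) cross=20.989; C₋=(7.4535,-2.5707) cross=-20.989
  mode + wants cross > 0 → take C=(8.3662,2.9323) (cross=20.989)
ex = (C−B)/|BC| = (0.9700,0.2430); ey = (-0.2430,0.9700)
P = B + -1.10·ex + -3.32·ey = (1.3157,-2.2565)

1.32 -2.26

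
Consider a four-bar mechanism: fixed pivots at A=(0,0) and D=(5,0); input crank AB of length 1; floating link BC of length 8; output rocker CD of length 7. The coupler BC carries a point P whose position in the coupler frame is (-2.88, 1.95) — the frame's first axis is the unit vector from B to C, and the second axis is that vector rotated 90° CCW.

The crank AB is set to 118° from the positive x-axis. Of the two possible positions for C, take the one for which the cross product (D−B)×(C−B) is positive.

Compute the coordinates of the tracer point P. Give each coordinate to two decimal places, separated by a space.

-3.82 -0.06

A=(0,0), D=(5.00,0)
B = A + 1.00·(cos118°, sin118°) = (-0.4695, 0.8829)
|BD| = 5.5403
circle(B,8.00) ∩ circle(D,7.00): a=4.1239, h=6.8552
  candidates: C₊=(4.6942,6.9933) cross=37.980; C₋=(2.5092,-6.5419) cross=-37.980
  mode + wants cross > 0 → take C=(4.6942,6.9933) (cross=37.980)
ex = (C−B)/|BC| = (0.6455,0.7638); ey = (-0.7638,0.6455)
P = B + -2.88·ex + 1.95·ey = (-3.8178,-0.0581)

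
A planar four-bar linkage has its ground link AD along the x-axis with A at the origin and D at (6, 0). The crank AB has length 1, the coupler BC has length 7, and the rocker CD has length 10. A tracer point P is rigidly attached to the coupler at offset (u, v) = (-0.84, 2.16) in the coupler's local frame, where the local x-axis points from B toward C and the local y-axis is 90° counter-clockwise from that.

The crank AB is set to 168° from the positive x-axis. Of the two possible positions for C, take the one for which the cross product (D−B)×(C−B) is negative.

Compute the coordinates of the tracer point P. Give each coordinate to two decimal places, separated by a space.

1.22 0.93

A=(0,0), D=(6.00,0)
B = A + 1.00·(cos168°, sin168°) = (-0.9781, 0.2079)
|BD| = 6.9812
circle(B,7.00) ∩ circle(D,10.00): a=-0.1620, h=6.9981
  candidates: C₊=(-0.9317,7.2078) cross=48.856; C₋=(-1.3485,-6.7823) cross=-48.856
  mode - wants cross < 0 → take C=(-1.3485,-6.7823) (cross=-48.856)
ex = (C−B)/|BC| = (-0.0529,-0.9986); ey = (0.9986,-0.0529)
P = B + -0.84·ex + 2.16·ey = (1.2233,0.9325)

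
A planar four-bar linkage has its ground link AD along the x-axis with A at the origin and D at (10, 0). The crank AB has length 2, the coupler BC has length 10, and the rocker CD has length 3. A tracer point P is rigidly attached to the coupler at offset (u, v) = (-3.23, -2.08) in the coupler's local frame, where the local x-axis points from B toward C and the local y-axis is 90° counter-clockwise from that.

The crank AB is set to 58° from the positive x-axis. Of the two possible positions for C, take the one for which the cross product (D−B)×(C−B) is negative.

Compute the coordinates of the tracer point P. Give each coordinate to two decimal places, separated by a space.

-2.77 1.38

A=(0,0), D=(10.00,0)
B = A + 2.00·(cos58°, sin58°) = (1.0598, 1.6961)
|BD| = 9.0996
circle(B,10.00) ∩ circle(D,3.00): a=9.5500, h=2.9660
  candidates: C₊=(10.9953,2.8301) cross=26.989; C₋=(9.8897,-2.9980) cross=-26.989
  mode - wants cross < 0 → take C=(9.8897,-2.9980) (cross=-26.989)
ex = (C−B)/|BC| = (0.8830,-0.4694); ey = (0.4694,0.8830)
P = B + -3.23·ex + -2.08·ey = (-2.7686,1.3757)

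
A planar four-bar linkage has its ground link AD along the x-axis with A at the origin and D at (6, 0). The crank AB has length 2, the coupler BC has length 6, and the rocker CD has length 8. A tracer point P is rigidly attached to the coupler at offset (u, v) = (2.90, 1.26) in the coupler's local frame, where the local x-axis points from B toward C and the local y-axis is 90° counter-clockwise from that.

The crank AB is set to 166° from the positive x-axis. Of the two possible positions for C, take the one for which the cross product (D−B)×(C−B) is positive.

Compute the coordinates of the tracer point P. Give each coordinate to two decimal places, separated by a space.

A=(0,0), D=(6.00,0)
B = A + 2.00·(cos166°, sin166°) = (-1.9406, 0.4838)
|BD| = 7.9553
circle(B,6.00) ∩ circle(D,8.00): a=2.2178, h=5.5751
  candidates: C₊=(0.6122,5.9137) cross=44.351; C₋=(-0.0659,-5.2158) cross=-44.351
  mode + wants cross > 0 → take C=(0.6122,5.9137) (cross=44.351)
ex = (C−B)/|BC| = (0.4255,0.9050); ey = (-0.9050,0.4255)
P = B + 2.90·ex + 1.26·ey = (-1.8470,3.6444)

-1.85 3.64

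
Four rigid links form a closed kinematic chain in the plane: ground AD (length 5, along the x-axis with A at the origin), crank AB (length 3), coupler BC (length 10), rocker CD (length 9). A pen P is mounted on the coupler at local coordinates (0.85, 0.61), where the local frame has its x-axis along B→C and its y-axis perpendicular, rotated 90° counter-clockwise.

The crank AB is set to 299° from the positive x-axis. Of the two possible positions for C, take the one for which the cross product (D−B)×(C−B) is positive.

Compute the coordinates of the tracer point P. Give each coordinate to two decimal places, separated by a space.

0.70 -1.90

A=(0,0), D=(5.00,0)
B = A + 3.00·(cos299°, sin299°) = (1.4544, -2.6239)
|BD| = 4.4109
circle(B,10.00) ∩ circle(D,9.00): a=4.3592, h=8.9999
  candidates: C₊=(-0.3952,7.2036) cross=39.697; C₋=(10.3122,-7.2651) cross=-39.697
  mode + wants cross > 0 → take C=(-0.3952,7.2036) (cross=39.697)
ex = (C−B)/|BC| = (-0.1850,0.9827); ey = (-0.9827,-0.1850)
P = B + 0.85·ex + 0.61·ey = (0.6977,-1.9014)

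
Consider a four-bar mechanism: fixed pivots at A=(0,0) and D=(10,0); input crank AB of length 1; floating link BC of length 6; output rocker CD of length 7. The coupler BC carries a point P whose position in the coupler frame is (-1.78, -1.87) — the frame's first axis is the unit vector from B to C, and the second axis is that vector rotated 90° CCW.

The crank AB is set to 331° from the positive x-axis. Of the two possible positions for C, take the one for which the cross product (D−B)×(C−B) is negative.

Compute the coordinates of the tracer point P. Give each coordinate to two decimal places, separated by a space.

-1.71 -0.46

A=(0,0), D=(10.00,0)
B = A + 1.00·(cos331°, sin331°) = (0.8746, -0.4848)
|BD| = 9.1382
circle(B,6.00) ∩ circle(D,7.00): a=3.8578, h=4.5953
  candidates: C₊=(4.4832,4.3087) cross=41.993; C₋=(4.9708,-4.8690) cross=-41.993
  mode - wants cross < 0 → take C=(4.9708,-4.8690) (cross=-41.993)
ex = (C−B)/|BC| = (0.6827,-0.7307); ey = (0.7307,0.6827)
P = B + -1.78·ex + -1.87·ey = (-1.7070,-0.4608)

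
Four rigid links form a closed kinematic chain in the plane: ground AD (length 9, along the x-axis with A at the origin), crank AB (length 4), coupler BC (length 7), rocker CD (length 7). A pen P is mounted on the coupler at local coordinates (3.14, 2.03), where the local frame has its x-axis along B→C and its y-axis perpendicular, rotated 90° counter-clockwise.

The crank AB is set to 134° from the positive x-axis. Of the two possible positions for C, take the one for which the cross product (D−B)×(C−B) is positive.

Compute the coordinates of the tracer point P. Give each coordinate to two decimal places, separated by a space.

A=(0,0), D=(9.00,0)
B = A + 4.00·(cos134°, sin134°) = (-2.7786, 2.8774)
|BD| = 12.1250
circle(B,7.00) ∩ circle(D,7.00): a=6.0625, h=3.4994
  candidates: C₊=(3.9411,4.8382) cross=42.431; C₋=(2.2802,-1.9608) cross=-42.431
  mode + wants cross > 0 → take C=(3.9411,4.8382) (cross=42.431)
ex = (C−B)/|BC| = (0.9600,0.2801); ey = (-0.2801,0.9600)
P = B + 3.14·ex + 2.03·ey = (-0.3330,5.7057)

-0.33 5.71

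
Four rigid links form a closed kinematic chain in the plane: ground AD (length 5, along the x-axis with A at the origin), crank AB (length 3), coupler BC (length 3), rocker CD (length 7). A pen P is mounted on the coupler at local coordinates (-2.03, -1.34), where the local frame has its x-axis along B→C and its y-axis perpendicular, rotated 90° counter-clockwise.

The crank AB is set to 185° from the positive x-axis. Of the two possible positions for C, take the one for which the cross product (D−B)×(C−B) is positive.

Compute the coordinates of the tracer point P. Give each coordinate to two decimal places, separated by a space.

-2.76 -2.68

A=(0,0), D=(5.00,0)
B = A + 3.00·(cos185°, sin185°) = (-2.9886, -0.2615)
|BD| = 7.9929
circle(B,3.00) ∩ circle(D,7.00): a=1.4942, h=2.6014
  candidates: C₊=(-1.5803,2.3874) cross=20.793; C₋=(-1.4101,-2.8126) cross=-20.793
  mode + wants cross > 0 → take C=(-1.5803,2.3874) (cross=20.793)
ex = (C−B)/|BC| = (0.4694,0.8830); ey = (-0.8830,0.4694)
P = B + -2.03·ex + -1.34·ey = (-2.7584,-2.6829)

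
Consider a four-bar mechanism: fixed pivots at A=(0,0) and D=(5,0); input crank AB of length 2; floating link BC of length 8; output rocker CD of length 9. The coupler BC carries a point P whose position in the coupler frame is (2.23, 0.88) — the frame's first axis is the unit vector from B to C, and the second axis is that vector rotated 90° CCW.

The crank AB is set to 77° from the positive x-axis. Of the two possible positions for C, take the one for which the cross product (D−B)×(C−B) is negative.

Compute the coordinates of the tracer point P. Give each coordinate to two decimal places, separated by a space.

0.61 -0.44

A=(0,0), D=(5.00,0)
B = A + 2.00·(cos77°, sin77°) = (0.4499, 1.9487)
|BD| = 4.9498
circle(B,8.00) ∩ circle(D,9.00): a=0.7577, h=7.9640
  candidates: C₊=(4.2818,8.9713) cross=39.421; C₋=(-1.9890,-5.6704) cross=-39.421
  mode - wants cross < 0 → take C=(-1.9890,-5.6704) (cross=-39.421)
ex = (C−B)/|BC| = (-0.3049,-0.9524); ey = (0.9524,-0.3049)
P = B + 2.23·ex + 0.88·ey = (0.6082,-0.4434)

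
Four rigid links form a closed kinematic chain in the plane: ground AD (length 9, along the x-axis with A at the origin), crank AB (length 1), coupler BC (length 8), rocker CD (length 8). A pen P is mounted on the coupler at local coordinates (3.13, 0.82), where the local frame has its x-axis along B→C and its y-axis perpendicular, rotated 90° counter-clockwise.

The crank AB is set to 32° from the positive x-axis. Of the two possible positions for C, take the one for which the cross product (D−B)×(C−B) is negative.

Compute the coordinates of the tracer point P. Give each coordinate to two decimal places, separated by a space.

3.00 -1.89

A=(0,0), D=(9.00,0)
B = A + 1.00·(cos32°, sin32°) = (0.8480, 0.5299)
|BD| = 8.1692
circle(B,8.00) ∩ circle(D,8.00): a=4.0846, h=6.8787
  candidates: C₊=(5.3702,7.1292) cross=56.193; C₋=(4.4778,-6.5992) cross=-56.193
  mode - wants cross < 0 → take C=(4.4778,-6.5992) (cross=-56.193)
ex = (C−B)/|BC| = (0.4537,-0.8911); ey = (0.8911,0.4537)
P = B + 3.13·ex + 0.82·ey = (2.9989,-1.8873)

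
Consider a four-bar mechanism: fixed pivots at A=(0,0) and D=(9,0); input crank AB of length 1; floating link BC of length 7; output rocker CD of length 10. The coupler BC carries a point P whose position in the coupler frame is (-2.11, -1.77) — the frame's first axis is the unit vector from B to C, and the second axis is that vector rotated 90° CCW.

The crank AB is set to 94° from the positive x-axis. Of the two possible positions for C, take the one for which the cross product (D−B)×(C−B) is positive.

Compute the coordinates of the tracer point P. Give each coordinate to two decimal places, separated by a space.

A=(0,0), D=(9.00,0)
B = A + 1.00·(cos94°, sin94°) = (-0.0698, 0.9976)
|BD| = 9.1245
circle(B,7.00) ∩ circle(D,10.00): a=1.7675, h=6.7732
  candidates: C₊=(2.4277,7.5369) cross=61.801; C₋=(0.9467,-5.9282) cross=-61.801
  mode + wants cross > 0 → take C=(2.4277,7.5369) (cross=61.801)
ex = (C−B)/|BC| = (0.3568,0.9342); ey = (-0.9342,0.3568)
P = B + -2.11·ex + -1.77·ey = (0.8310,-1.6051)

0.83 -1.61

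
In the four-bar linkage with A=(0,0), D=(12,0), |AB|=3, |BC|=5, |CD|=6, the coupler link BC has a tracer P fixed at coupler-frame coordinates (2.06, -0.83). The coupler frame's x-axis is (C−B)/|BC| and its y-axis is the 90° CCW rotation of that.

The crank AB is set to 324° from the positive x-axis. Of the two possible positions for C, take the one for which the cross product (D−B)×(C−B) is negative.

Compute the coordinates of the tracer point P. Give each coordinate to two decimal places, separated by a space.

4.07 -3.25

A=(0,0), D=(12.00,0)
B = A + 3.00·(cos324°, sin324°) = (2.4271, -1.7634)
|BD| = 9.7340
circle(B,5.00) ∩ circle(D,6.00): a=4.3020, h=2.5481
  candidates: C₊=(6.1962,1.5220) cross=24.804; C₋=(7.1195,-3.4900) cross=-24.804
  mode - wants cross < 0 → take C=(7.1195,-3.4900) (cross=-24.804)
ex = (C−B)/|BC| = (0.9385,-0.3453); ey = (0.3453,0.9385)
P = B + 2.06·ex + -0.83·ey = (4.0737,-3.2537)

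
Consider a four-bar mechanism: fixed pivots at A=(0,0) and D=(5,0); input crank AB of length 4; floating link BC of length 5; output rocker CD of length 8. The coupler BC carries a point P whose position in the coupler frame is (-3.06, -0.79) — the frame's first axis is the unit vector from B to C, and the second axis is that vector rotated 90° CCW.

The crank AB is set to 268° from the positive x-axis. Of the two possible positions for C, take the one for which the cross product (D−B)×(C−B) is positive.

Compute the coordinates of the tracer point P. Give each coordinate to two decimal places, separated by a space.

2.26 -6.06

A=(0,0), D=(5.00,0)
B = A + 4.00·(cos268°, sin268°) = (-0.1396, -3.9976)
|BD| = 6.5112
circle(B,5.00) ∩ circle(D,8.00): a=0.2608, h=4.9932
  candidates: C₊=(-2.9993,0.1039) cross=32.512; C₋=(3.1318,-7.7788) cross=-32.512
  mode + wants cross > 0 → take C=(-2.9993,0.1039) (cross=32.512)
ex = (C−B)/|BC| = (-0.5719,0.8203); ey = (-0.8203,-0.5719)
P = B + -3.06·ex + -0.79·ey = (2.2586,-6.0558)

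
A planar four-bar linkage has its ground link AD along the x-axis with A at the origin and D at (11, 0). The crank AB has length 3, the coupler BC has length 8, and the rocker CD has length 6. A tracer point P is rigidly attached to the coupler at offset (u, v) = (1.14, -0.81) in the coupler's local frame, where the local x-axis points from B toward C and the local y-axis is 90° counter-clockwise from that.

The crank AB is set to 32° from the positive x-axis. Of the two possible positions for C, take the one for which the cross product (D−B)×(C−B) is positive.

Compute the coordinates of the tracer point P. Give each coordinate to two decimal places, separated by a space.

A=(0,0), D=(11.00,0)
B = A + 3.00·(cos32°, sin32°) = (2.5441, 1.5898)
|BD| = 8.6040
circle(B,8.00) ∩ circle(D,6.00): a=5.9292, h=5.3708
  candidates: C₊=(9.3636,5.7725) cross=46.210; C₋=(7.3789,-4.7841) cross=-46.210
  mode + wants cross > 0 → take C=(9.3636,5.7725) (cross=46.210)
ex = (C−B)/|BC| = (0.8524,0.5228); ey = (-0.5228,0.8524)
P = B + 1.14·ex + -0.81·ey = (3.9394,1.4953)

3.94 1.50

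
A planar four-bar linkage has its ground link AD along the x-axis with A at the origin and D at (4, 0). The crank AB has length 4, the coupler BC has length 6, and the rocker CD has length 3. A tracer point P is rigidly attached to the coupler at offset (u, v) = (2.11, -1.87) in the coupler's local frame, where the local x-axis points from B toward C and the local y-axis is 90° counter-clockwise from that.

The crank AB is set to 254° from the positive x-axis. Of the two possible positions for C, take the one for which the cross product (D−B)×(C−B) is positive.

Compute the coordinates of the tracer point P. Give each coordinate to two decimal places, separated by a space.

A=(0,0), D=(4.00,0)
B = A + 4.00·(cos254°, sin254°) = (-1.1025, -3.8450)
|BD| = 6.3891
circle(B,6.00) ∩ circle(D,3.00): a=5.3075, h=2.7983
  candidates: C₊=(1.4522,1.5839) cross=17.878; C₋=(4.8203,-2.8857) cross=-17.878
  mode + wants cross > 0 → take C=(1.4522,1.5839) (cross=17.878)
ex = (C−B)/|BC| = (0.4258,0.9048); ey = (-0.9048,0.4258)
P = B + 2.11·ex + -1.87·ey = (1.4879,-2.7321)

1.49 -2.73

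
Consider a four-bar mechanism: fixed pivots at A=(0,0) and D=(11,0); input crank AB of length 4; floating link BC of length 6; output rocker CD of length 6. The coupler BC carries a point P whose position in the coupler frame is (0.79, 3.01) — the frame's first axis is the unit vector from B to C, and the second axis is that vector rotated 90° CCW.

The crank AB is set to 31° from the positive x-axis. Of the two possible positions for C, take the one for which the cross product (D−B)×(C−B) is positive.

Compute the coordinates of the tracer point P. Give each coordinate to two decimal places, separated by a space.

2.40 5.00

A=(0,0), D=(11.00,0)
B = A + 4.00·(cos31°, sin31°) = (3.4287, 2.0602)
|BD| = 7.8466
circle(B,6.00) ∩ circle(D,6.00): a=3.9233, h=4.5396
  candidates: C₊=(8.4062,5.4104) cross=35.620; C₋=(6.0225,-3.3502) cross=-35.620
  mode + wants cross > 0 → take C=(8.4062,5.4104) (cross=35.620)
ex = (C−B)/|BC| = (0.8296,0.5584); ey = (-0.5584,0.8296)
P = B + 0.79·ex + 3.01·ey = (2.4033,4.9983)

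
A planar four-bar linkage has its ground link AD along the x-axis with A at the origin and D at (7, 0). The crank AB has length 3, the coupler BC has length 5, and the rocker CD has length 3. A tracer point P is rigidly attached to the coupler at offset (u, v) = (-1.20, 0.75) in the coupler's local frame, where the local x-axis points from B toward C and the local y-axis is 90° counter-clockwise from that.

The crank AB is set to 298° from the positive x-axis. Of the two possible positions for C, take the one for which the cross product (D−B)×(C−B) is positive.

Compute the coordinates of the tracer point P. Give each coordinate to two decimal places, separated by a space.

0.10 -3.18

A=(0,0), D=(7.00,0)
B = A + 3.00·(cos298°, sin298°) = (1.4084, -2.6488)
|BD| = 6.1873
circle(B,5.00) ∩ circle(D,3.00): a=4.3866, h=2.3995
  candidates: C₊=(4.3454,1.3976) cross=14.846; C₋=(6.4000,-2.9394) cross=-14.846
  mode + wants cross > 0 → take C=(4.3454,1.3976) (cross=14.846)
ex = (C−B)/|BC| = (0.5874,0.8093); ey = (-0.8093,0.5874)
P = B + -1.20·ex + 0.75·ey = (0.0966,-3.1794)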